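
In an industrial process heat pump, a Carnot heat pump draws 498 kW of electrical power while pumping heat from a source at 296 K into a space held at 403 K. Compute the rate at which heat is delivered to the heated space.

Q̇_H ≈ 1880 kW

For a reversible heat pump, COP_HP = T_H/(T_H − T_C) = 403.00/107.00 = 3.7664.
Q_H = COP_HP · W = 3.7664 × 498 = 1880 kW.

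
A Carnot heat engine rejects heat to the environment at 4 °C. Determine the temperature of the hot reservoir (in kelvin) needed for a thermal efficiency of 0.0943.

T_H ≈ 306 K

T_C = 4 °C → 4 + 273.15 = 277.15 K.
From η = 1 − T_C/T_H, solving for T_H gives T_H = T_C/(1 − η) = 277.15/(1 − 0.0943) = 306 K.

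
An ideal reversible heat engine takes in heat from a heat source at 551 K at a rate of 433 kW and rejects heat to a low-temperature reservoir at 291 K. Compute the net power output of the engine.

Ẇ ≈ 204 kW

η_rev = 1 − T_C/T_H = 1 − 291.00/551.00 = 0.4719.
W = η·Q_H = 0.4719 × 433 = 204 kW.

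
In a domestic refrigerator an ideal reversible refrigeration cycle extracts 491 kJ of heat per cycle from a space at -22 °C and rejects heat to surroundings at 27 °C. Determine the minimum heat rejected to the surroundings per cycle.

T_H = 27 °C → 27 + 273.15 = 300.15 K.
T_C = -22 °C → -22 + 273.15 = 251.15 K.
For a reversible cycle Q_H/Q_C = T_H/T_C, so Q_H = Q_C·T_H/T_C = 491 × 300.15/251.15 = 586.8 kJ.

Q_H ≈ 586.8 kJ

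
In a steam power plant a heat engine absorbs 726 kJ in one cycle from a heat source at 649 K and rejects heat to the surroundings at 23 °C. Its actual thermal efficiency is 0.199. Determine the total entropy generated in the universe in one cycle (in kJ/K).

T_C = 23 °C → 23 + 273.15 = 296.15 K.
W = η·Q_H = 0.199 × 726 = 144.5 kJ, so Q_C = Q_H − W = 581.5 kJ.
Entropy balance on the reservoirs: −Q_H/T_H = -1.119 kJ/K, +Q_C/T_C = 1.964 kJ/K.
ΔS_univ = −Q_H/T_H + Q_C/T_C = 0.845 kJ/K (> 0, since η = 0.199 < η_Carnot = 0.544).

ΔS_univ ≈ 0.845 kJ/K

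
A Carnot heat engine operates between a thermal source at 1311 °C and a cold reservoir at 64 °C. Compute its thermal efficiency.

T_H = 1311 °C → 1311 + 273.15 = 1584.15 K.
T_C = 64 °C → 64 + 273.15 = 337.15 K.
The Carnot efficiency is η = 1 − T_C/T_H = 1 − 337.15/1584.15 = 0.787.

η ≈ 0.787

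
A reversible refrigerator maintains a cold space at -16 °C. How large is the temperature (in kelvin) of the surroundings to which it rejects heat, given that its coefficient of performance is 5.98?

T_C = -16 °C → -16 + 273.15 = 257.15 K.
COP_R = T_C/(T_H − T_C) ⇒ T_H = T_C·(1 + 1/COP_R) = 257.15 × (1 + 1/5.98) = 300.2 K.

T_H ≈ 300.2 K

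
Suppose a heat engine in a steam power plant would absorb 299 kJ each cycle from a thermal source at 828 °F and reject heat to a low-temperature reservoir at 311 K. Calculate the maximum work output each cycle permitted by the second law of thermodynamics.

T_H = 828 °F → (828 − 32) × 5/9 = 442.22 °C = 715.37 K.
The upper bound on efficiency is η_max = 1 − T_C/T_H = 1 − 311.00/715.37 = 0.5653.
W_max = η_max · Q_H = 0.5653 × 299 = 169.0 kJ.

W_max ≈ 169.0 kJ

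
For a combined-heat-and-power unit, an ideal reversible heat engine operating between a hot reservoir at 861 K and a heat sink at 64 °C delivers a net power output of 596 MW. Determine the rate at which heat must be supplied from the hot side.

T_C = 64 °C → 64 + 273.15 = 337.15 K.
η_rev = 1 − T_C/T_H = 1 − 337.15/861.00 = 0.6084.
Q_H = W/η = 596/0.6084 = 980 MW.

Q̇_H ≈ 980 MW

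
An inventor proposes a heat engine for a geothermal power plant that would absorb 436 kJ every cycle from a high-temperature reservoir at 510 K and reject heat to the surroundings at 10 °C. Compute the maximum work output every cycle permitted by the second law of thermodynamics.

W_max ≈ 194 kJ

T_C = 10 °C → 10 + 273.15 = 283.15 K.
No engine can exceed the Carnot limit: η_max = 1 − T_C/T_H = 1 − 283.15/510.00 = 0.4448.
W_max = η_max · Q_H = 0.4448 × 436 = 194 kJ.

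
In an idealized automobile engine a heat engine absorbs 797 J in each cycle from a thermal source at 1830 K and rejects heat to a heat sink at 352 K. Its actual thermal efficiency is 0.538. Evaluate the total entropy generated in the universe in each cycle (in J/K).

W = η·Q_H = 0.538 × 797 = 428.8 J, so Q_C = Q_H − W = 368.2 J.
Reservoir entropy changes: ΔS_H = −Q_H/T_H = −797/1830.00 = -0.4355 J/K and ΔS_C = +Q_C/T_C = 368.2/352.00 = 1.046 J/K.
ΔS_univ = −Q_H/T_H + Q_C/T_C = 0.611 J/K (> 0, since η = 0.538 < η_Carnot = 0.808).

ΔS_univ ≈ 0.611 J/K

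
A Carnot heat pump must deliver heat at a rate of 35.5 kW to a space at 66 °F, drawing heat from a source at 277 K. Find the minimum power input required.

Ẇ_in ≈ 1.83 kW

T_H = 66 °F → (66 − 32) × 5/9 = 18.89 °C = 292.04 K.
For a reversible heat pump, COP_HP = T_H/(T_H − T_C) = 292.04/15.04 = 19.4189.
W = Q_H/COP_HP = 35.5/19.4189 = 1.83 kW.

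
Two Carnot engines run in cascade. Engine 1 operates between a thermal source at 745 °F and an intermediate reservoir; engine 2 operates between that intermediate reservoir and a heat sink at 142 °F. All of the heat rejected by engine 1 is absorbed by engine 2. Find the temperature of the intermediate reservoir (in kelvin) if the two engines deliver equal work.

T_m ≈ 502 K

T_H = 745 °F → (745 − 32) × 5/9 = 396.11 °C = 669.26 K.
T_C = 142 °F → (142 − 32) × 5/9 = 61.11 °C = 334.26 K.
For reversible stages Q_m = Q_H·(T_m/T_H). Setting W₁ = Q_H(1 − T_m/T_H) equal to W₂ = Q_m(1 − T_C/T_m) = Q_H·(T_m − T_C)/T_H gives T_H − T_m = T_m − T_C, so T_m = (T_H + T_C)/2 = (669.26 + 334.26)/2 = 502 K.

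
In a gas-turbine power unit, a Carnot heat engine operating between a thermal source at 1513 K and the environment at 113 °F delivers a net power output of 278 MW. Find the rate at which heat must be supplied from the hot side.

Q̇_H ≈ 352 MW

T_C = 113 °F → (113 − 32) × 5/9 = 45.00 °C = 318.15 K.
The Carnot efficiency is η = 1 − T_C/T_H = 1 − 318.15/1513.00 = 0.7897.
Q_H = W/η = 278/0.7897 = 352 MW.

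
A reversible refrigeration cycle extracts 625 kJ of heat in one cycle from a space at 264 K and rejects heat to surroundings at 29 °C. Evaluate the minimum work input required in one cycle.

W_in ≈ 90.32 kJ

T_H = 29 °C → 29 + 273.15 = 302.15 K.
For a reversible refrigerator, COP_R = T_C/(T_H − T_C) = 264.00/38.15 = 6.9201.
W = Q_C/COP_R = 625/6.9201 = 90.32 kJ.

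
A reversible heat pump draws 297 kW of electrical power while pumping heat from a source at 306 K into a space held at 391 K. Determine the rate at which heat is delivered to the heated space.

Reversible heating COP: COP_HP = T_H/(T_H − T_C) = 391.00/85.00 = 4.6000.
Q_H = COP_HP · W = 4.6000 × 297 = 1370 kW.

Q̇_H ≈ 1370 kW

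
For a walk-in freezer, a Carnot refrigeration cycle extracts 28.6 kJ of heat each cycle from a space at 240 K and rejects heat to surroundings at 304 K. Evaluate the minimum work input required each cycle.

W_in ≈ 7.627 kJ

The reversible coefficient of performance is COP_R = T_C/(T_H − T_C) = 240.00/64.00 = 3.7500.
W = Q_C/COP_R = 28.6/3.7500 = 7.627 kJ.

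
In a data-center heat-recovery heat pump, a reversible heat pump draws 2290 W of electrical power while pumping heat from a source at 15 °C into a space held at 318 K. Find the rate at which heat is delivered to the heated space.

T_C = 15 °C → 15 + 273.15 = 288.15 K.
Reversible heating COP: COP_HP = T_H/(T_H − T_C) = 318.00/29.85 = 10.6533.
Q_H = COP_HP · W = 10.6533 × 2290 = 24400 W.

Q̇_H ≈ 24400 W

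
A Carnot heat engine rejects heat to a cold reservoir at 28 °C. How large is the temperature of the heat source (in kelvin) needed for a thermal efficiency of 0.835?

T_C = 28 °C → 28 + 273.15 = 301.15 K.
From η = 1 − T_C/T_H, solving for T_H gives T_H = T_C/(1 − η) = 301.15/(1 − 0.835) = 1825 K.

T_H ≈ 1825 K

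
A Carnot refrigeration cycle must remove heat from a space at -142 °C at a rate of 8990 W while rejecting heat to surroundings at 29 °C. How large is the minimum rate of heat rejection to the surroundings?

T_H = 29 °C → 29 + 273.15 = 302.15 K.
T_C = -142 °C → -142 + 273.15 = 131.15 K.
For a reversible cycle Q_H/Q_C = T_H/T_C, so Q_H = Q_C·T_H/T_C = 8990 × 302.15/131.15 = 20700 W.

Q̇_H ≈ 20700 W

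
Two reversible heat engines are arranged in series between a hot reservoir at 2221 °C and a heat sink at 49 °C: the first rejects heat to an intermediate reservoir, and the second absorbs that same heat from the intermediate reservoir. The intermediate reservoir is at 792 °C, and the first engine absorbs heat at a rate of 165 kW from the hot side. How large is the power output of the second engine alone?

T_H = 2221 °C → 2221 + 273.15 = 2494.15 K.
T_C = 49 °C → 49 + 273.15 = 322.15 K.
T_m = 792 °C → 792 + 273.15 = 1065.15 K.
Heat entering the second stage: Q_m = Q_H·(T_m/T_H) = 165 × 1065.15/2494.15 = 70.5 kW.
Second-stage efficiency η₂ = 1 − T_C/T_m = 1 − 322.15/1065.15 = 0.6976, so W₂ = η₂·Q_m = 49.2 kW.

Ẇ₂ ≈ 49.2 kW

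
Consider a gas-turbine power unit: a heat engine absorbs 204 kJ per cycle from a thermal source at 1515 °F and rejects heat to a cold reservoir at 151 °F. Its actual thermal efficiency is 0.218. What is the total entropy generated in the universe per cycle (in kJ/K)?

T_H = 1515 °F → (1515 − 32) × 5/9 = 823.89 °C = 1097.04 K.
T_C = 151 °F → (151 − 32) × 5/9 = 66.11 °C = 339.26 K.
W = η·Q_H = 0.218 × 204 = 44.47 kJ, so Q_C = Q_H − W = 159.5 kJ.
The hot reservoir loses entropy Q_H/T_H = 204/1097.04 = 0.1860 kJ/K; the cold reservoir gains Q_C/T_C = 159.5/339.26 = 0.4702 kJ/K.
ΔS_univ = −Q_H/T_H + Q_C/T_C = 0.2843 kJ/K (> 0, since η = 0.218 < η_Carnot = 0.691).

ΔS_univ ≈ 0.2843 kJ/K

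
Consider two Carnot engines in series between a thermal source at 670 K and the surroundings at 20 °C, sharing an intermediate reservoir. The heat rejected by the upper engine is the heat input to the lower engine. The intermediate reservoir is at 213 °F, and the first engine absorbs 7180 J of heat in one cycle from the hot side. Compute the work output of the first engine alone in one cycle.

T_C = 20 °C → 20 + 273.15 = 293.15 K.
T_m = 213 °F → (213 − 32) × 5/9 = 100.56 °C = 373.71 K.
First-stage efficiency η₁ = 1 − T_m/T_H = 1 − 373.71/670.00 = 0.4422.
W₁ = η₁·Q_H = 0.4422 × 7180 = 3180 J.

W₁ ≈ 3180 J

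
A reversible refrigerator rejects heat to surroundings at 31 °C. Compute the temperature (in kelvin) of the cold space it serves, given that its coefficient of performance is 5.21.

T_C ≈ 255.2 K

T_H = 31 °C → 31 + 273.15 = 304.15 K.
COP_R = T_C/(T_H − T_C) ⇒ T_C = T_H·COP_R/(1 + COP_R) = 304.15 × 5.21/(1 + 5.21) = 255.2 K.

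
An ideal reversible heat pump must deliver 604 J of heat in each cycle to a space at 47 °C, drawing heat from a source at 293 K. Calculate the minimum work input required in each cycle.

W_in ≈ 51.2 J

T_H = 47 °C → 47 + 273.15 = 320.15 K.
Reversible heating COP: COP_HP = T_H/(T_H − T_C) = 320.15/27.15 = 11.7919.
W = Q_H/COP_HP = 604/11.7919 = 51.2 J.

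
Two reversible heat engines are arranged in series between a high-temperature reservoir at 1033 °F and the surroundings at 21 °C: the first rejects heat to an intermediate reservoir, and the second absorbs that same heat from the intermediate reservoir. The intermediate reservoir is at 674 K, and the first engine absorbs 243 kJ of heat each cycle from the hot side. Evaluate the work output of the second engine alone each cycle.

T_H = 1033 °F → (1033 − 32) × 5/9 = 556.11 °C = 829.26 K.
T_C = 21 °C → 21 + 273.15 = 294.15 K.
Heat entering the second stage: Q_m = Q_H·(T_m/T_H) = 243 × 674.00/829.26 = 198 kJ.
Second-stage efficiency η₂ = 1 − T_C/T_m = 1 − 294.15/674.00 = 0.5636, so W₂ = η₂·Q_m = 111 kJ.

W₂ ≈ 111 kJ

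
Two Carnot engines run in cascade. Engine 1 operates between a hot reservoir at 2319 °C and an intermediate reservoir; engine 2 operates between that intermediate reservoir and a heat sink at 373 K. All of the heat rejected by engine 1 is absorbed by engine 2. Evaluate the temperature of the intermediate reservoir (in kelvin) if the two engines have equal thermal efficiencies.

T_m ≈ 983 K

T_H = 2319 °C → 2319 + 273.15 = 2592.15 K.
Equal efficiencies require 1 − T_m/T_H = 1 − T_C/T_m, i.e. T_m/T_H = T_C/T_m, so T_m = √(T_H·T_C) = √(2592.15 × 373.00) = 983 K.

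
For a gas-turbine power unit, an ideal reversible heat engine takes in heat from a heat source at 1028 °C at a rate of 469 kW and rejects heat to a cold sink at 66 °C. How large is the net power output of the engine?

Ẇ ≈ 347 kW

T_H = 1028 °C → 1028 + 273.15 = 1301.15 K.
T_C = 66 °C → 66 + 273.15 = 339.15 K.
Carnot efficiency: η = 1 − T_C/T_H = 1 − 339.15/1301.15 = 0.7393.
W = η·Q_H = 0.7393 × 469 = 347 kW.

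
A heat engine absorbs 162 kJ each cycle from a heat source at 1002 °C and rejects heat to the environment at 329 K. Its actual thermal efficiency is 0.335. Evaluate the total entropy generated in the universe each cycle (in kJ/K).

ΔS_univ ≈ 0.200 kJ/K

T_H = 1002 °C → 1002 + 273.15 = 1275.15 K.
W = η·Q_H = 0.335 × 162 = 54.27 kJ, so Q_C = Q_H − W = 107.7 kJ.
Reservoir entropy changes: ΔS_H = −Q_H/T_H = −162/1275.15 = -0.1270 kJ/K and ΔS_C = +Q_C/T_C = 107.7/329.00 = 0.3274 kJ/K.
ΔS_univ = −Q_H/T_H + Q_C/T_C = 0.200 kJ/K (> 0, since η = 0.335 < η_Carnot = 0.742).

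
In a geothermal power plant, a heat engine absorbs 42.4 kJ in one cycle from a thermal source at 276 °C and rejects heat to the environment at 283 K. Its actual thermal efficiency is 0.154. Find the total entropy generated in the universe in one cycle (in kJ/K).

T_H = 276 °C → 276 + 273.15 = 549.15 K.
W = η·Q_H = 0.154 × 42.4 = 6.530 kJ, so Q_C = Q_H − W = 35.87 kJ.
The hot reservoir loses entropy Q_H/T_H = 42.4/549.15 = 0.07721 kJ/K; the cold reservoir gains Q_C/T_C = 35.87/283.00 = 0.1268 kJ/K.
ΔS_univ = −Q_H/T_H + Q_C/T_C = 0.0495 kJ/K (> 0, since η = 0.154 < η_Carnot = 0.485).

ΔS_univ ≈ 0.0495 kJ/K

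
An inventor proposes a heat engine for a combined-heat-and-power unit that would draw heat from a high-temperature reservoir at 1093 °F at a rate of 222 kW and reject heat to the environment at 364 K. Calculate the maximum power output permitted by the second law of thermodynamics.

T_H = 1093 °F → (1093 − 32) × 5/9 = 589.44 °C = 862.59 K.
The upper bound on efficiency is η_max = 1 − T_C/T_H = 1 − 364.00/862.59 = 0.5780.
W_max = η_max · Q_H = 0.5780 × 222 = 128.3 kW.

Ẇ_max ≈ 128.3 kW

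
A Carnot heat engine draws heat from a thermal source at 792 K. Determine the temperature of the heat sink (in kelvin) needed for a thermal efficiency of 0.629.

T_C ≈ 293.8 K

From η = 1 − T_C/T_H, T_C = T_H·(1 − η) = 792.00 × (1 − 0.629) = 293.8 K.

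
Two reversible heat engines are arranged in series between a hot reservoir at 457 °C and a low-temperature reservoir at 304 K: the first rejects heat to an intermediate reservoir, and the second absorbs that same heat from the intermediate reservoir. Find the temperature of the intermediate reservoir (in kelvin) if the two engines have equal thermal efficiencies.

T_m ≈ 471 K

T_H = 457 °C → 457 + 273.15 = 730.15 K.
Equal efficiencies require 1 − T_m/T_H = 1 − T_C/T_m, i.e. T_m/T_H = T_C/T_m, so T_m = √(T_H·T_C) = √(730.15 × 304.00) = 471 K.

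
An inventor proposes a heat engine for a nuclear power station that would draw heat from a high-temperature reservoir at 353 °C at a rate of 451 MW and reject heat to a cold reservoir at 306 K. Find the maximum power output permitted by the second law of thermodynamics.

Ẇ_max ≈ 231 MW

T_H = 353 °C → 353 + 273.15 = 626.15 K.
The upper bound on efficiency is η_max = 1 − T_C/T_H = 1 − 306.00/626.15 = 0.5113.
W_max = η_max · Q_H = 0.5113 × 451 = 231 MW.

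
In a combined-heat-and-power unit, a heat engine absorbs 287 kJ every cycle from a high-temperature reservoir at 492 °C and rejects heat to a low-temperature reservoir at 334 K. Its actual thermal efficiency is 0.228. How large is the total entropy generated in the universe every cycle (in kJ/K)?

ΔS_univ ≈ 0.288 kJ/K

T_H = 492 °C → 492 + 273.15 = 765.15 K.
W = η·Q_H = 0.228 × 287 = 65.44 kJ, so Q_C = Q_H − W = 221.6 kJ.
Entropy balance on the reservoirs: −Q_H/T_H = -0.3751 kJ/K, +Q_C/T_C = 0.6634 kJ/K.
ΔS_univ = −Q_H/T_H + Q_C/T_C = 0.288 kJ/K (> 0, since η = 0.228 < η_Carnot = 0.563).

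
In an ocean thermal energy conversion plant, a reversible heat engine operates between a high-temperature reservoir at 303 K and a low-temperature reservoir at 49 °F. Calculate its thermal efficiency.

η ≈ 0.06735

T_C = 49 °F → (49 − 32) × 5/9 = 9.44 °C = 282.59 K.
η_rev = 1 − T_C/T_H = 1 − 282.59/303.00 = 0.06735.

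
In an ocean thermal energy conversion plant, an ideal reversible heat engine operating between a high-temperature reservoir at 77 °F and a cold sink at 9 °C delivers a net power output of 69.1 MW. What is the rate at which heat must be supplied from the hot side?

T_H = 77 °F → (77 − 32) × 5/9 = 25.00 °C = 298.15 K.
T_C = 9 °C → 9 + 273.15 = 282.15 K.
Carnot efficiency: η = 1 − T_C/T_H = 1 − 282.15/298.15 = 0.0537.
Q_H = W/η = 69.1/0.0537 = 1288 MW.

Q̇_H ≈ 1288 MW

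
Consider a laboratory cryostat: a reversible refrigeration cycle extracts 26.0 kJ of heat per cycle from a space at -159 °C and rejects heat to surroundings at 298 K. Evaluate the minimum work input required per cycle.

W_in ≈ 41.88 kJ

T_C = -159 °C → -159 + 273.15 = 114.15 K.
Carnot COP: COP_R = T_C/(T_H − T_C) = 114.15/183.85 = 0.6209.
W = Q_C/COP_R = 26.0/0.6209 = 41.88 kJ.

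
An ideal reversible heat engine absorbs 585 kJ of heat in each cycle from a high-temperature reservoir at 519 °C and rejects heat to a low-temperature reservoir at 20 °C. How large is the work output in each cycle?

W ≈ 369 kJ

T_H = 519 °C → 519 + 273.15 = 792.15 K.
T_C = 20 °C → 20 + 273.15 = 293.15 K.
η_rev = 1 − T_C/T_H = 1 − 293.15/792.15 = 0.6299.
W = η·Q_H = 0.6299 × 585 = 369 kJ.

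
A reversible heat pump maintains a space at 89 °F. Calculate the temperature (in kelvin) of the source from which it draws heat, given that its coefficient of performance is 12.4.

T_C ≈ 280 K

T_H = 89 °F → (89 − 32) × 5/9 = 31.67 °C = 304.82 K.
COP_HP = T_H/(T_H − T_C) ⇒ T_C = T_H·(COP_HP − 1)/COP_HP = 304.82 × (12.4 − 1)/12.4 = 280 K.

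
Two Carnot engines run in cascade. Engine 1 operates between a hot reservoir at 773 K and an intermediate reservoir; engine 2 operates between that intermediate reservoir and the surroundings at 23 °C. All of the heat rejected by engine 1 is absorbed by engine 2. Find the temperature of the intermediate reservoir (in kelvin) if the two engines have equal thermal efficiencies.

T_C = 23 °C → 23 + 273.15 = 296.15 K.
Equal efficiencies require 1 − T_m/T_H = 1 − T_C/T_m, i.e. T_m/T_H = T_C/T_m, so T_m = √(T_H·T_C) = √(773.00 × 296.15) = 478 K.

T_m ≈ 478 K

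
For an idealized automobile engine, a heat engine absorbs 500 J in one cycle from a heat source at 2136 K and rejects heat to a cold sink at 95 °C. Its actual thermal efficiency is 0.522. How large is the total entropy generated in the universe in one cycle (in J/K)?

ΔS_univ ≈ 0.4151 J/K

T_C = 95 °C → 95 + 273.15 = 368.15 K.
W = η·Q_H = 0.522 × 500 = 261.0 J, so Q_C = Q_H − W = 239.0 J.
Entropy balance on the reservoirs: −Q_H/T_H = -0.2341 J/K, +Q_C/T_C = 0.6492 J/K.
ΔS_univ = −Q_H/T_H + Q_C/T_C = 0.4151 J/K (> 0, since η = 0.522 < η_Carnot = 0.828).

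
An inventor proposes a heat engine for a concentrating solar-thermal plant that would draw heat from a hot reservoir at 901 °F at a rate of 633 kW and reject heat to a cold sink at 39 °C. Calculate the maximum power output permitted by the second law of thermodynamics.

T_H = 901 °F → (901 − 32) × 5/9 = 482.78 °C = 755.93 K.
T_C = 39 °C → 39 + 273.15 = 312.15 K.
By the Carnot theorem, η_max = 1 − T_C/T_H = 1 − 312.15/755.93 = 0.5871.
W_max = η_max · Q_H = 0.5871 × 633 = 371.6 kW.

Ẇ_max ≈ 371.6 kW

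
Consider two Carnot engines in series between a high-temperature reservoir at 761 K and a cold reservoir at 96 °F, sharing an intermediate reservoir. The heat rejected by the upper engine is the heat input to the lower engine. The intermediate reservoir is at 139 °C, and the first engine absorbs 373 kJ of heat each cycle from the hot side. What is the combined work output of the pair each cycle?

W_total ≈ 221.7 kJ

T_C = 96 °F → (96 − 32) × 5/9 = 35.56 °C = 308.71 K.
Two reversible stages in series are equivalent to a single Carnot engine between T_H and T_C, so η_total = 1 − T_C/T_H = 1 − 308.71/761.00 = 0.5943.
W_total = η_total · Q_H = 0.5943 × 373 = 221.7 kJ.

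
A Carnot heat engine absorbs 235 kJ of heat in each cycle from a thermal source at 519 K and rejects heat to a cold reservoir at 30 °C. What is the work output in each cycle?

T_C = 30 °C → 30 + 273.15 = 303.15 K.
The Carnot efficiency is η = 1 − T_C/T_H = 1 − 303.15/519.00 = 0.4159.
W = η·Q_H = 0.4159 × 235 = 97.74 kJ.

W ≈ 97.74 kJ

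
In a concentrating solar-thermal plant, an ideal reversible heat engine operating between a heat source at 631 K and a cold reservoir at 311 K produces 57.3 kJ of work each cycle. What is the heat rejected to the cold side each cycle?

η_rev = 1 − T_C/T_H = 1 − 311.00/631.00 = 0.5071.
Since Q_C/Q_H = T_C/T_H and Q_H = W/η, Q_C = W·T_C/(T_H − T_C) = 57.3 × 311.00/320.00 = 55.7 kJ.

Q_C ≈ 55.7 kJ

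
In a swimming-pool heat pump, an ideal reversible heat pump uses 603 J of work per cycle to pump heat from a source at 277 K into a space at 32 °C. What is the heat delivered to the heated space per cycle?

Q_H ≈ 6540 J

T_H = 32 °C → 32 + 273.15 = 305.15 K.
For a reversible heat pump, COP_HP = T_H/(T_H − T_C) = 305.15/28.15 = 10.8401.
Q_H = COP_HP · W = 10.8401 × 603 = 6540 J.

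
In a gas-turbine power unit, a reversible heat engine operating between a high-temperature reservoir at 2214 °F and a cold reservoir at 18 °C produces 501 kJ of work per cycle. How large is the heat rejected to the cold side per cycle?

Q_C ≈ 122 kJ

T_H = 2214 °F → (2214 − 32) × 5/9 = 1212.22 °C = 1485.37 K.
T_C = 18 °C → 18 + 273.15 = 291.15 K.
Since the cycle is reversible, η = 1 − T_C/T_H = 1 − 291.15/1485.37 = 0.8040.
Since Q_C/Q_H = T_C/T_H and Q_H = W/η, Q_C = W·T_C/(T_H − T_C) = 501 × 291.15/1194.22 = 122 kJ.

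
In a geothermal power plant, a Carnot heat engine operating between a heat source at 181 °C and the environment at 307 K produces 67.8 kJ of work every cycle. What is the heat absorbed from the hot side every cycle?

Q_H ≈ 209 kJ

T_H = 181 °C → 181 + 273.15 = 454.15 K.
Carnot efficiency: η = 1 − T_C/T_H = 1 − 307.00/454.15 = 0.3240.
Q_H = W/η = 67.8/0.3240 = 209 kJ.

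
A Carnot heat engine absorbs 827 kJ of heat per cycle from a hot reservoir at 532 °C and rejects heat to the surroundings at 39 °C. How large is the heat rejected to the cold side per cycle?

T_H = 532 °C → 532 + 273.15 = 805.15 K.
T_C = 39 °C → 39 + 273.15 = 312.15 K.
The Carnot efficiency is η = 1 − T_C/T_H = 1 − 312.15/805.15 = 0.6123.
For a reversible cycle Q_C/Q_H = T_C/T_H, so Q_C = 827 × 312.15/805.15 = 320.6 kJ.

Q_C ≈ 320.6 kJ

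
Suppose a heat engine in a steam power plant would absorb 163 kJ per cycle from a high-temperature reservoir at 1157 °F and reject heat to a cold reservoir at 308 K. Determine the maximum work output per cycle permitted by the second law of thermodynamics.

W_max ≈ 107.1 kJ

T_H = 1157 °F → (1157 − 32) × 5/9 = 625.00 °C = 898.15 K.
By the Carnot theorem, η_max = 1 − T_C/T_H = 1 − 308.00/898.15 = 0.6571.
W_max = η_max · Q_H = 0.6571 × 163 = 107.1 kJ.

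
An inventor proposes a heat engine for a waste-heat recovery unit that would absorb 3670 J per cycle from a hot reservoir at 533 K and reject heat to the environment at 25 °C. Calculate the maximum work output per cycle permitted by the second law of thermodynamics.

T_C = 25 °C → 25 + 273.15 = 298.15 K.
The second-law ceiling is the Carnot efficiency, η_max = 1 − T_C/T_H = 1 − 298.15/533.00 = 0.4406.
W_max = η_max · Q_H = 0.4406 × 3670 = 1620 J.

W_max ≈ 1620 J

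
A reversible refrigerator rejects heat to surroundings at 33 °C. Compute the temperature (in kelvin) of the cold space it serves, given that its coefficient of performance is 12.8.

T_H = 33 °C → 33 + 273.15 = 306.15 K.
COP_R = T_C/(T_H − T_C) ⇒ T_C = T_H·COP_R/(1 + COP_R) = 306.15 × 12.8/(1 + 12.8) = 284 K.

T_C ≈ 284 K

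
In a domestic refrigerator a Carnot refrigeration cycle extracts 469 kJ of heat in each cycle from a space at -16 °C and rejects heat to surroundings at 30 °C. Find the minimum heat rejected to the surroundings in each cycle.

Q_H ≈ 553 kJ

T_H = 30 °C → 30 + 273.15 = 303.15 K.
T_C = -16 °C → -16 + 273.15 = 257.15 K.
For a reversible cycle Q_H/Q_C = T_H/T_C, so Q_H = Q_C·T_H/T_C = 469 × 303.15/257.15 = 553 kJ.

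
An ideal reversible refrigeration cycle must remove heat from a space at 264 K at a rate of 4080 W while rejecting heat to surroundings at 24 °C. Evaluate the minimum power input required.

Ẇ_in ≈ 512.3 W

T_H = 24 °C → 24 + 273.15 = 297.15 K.
Carnot COP: COP_R = T_C/(T_H − T_C) = 264.00/33.15 = 7.9638.
W = Q_C/COP_R = 4080/7.9638 = 512.3 W.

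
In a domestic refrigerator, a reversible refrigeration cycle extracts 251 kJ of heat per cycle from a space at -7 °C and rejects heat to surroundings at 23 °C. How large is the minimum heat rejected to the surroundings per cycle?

Q_H ≈ 279.3 kJ

T_H = 23 °C → 23 + 273.15 = 296.15 K.
T_C = -7 °C → -7 + 273.15 = 266.15 K.
For a reversible cycle Q_H/Q_C = T_H/T_C, so Q_H = Q_C·T_H/T_C = 251 × 296.15/266.15 = 279.3 kJ.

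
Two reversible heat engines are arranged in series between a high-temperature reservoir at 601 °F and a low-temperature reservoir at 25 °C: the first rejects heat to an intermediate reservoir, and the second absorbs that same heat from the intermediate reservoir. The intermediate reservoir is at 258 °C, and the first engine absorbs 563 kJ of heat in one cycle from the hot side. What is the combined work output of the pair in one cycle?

W_total ≈ 278 kJ

T_H = 601 °F → (601 − 32) × 5/9 = 316.11 °C = 589.26 K.
T_C = 25 °C → 25 + 273.15 = 298.15 K.
Two reversible stages in series are equivalent to a single Carnot engine between T_H and T_C, so η_total = 1 − T_C/T_H = 1 − 298.15/589.26 = 0.4940.
W_total = η_total · Q_H = 0.4940 × 563 = 278 kJ.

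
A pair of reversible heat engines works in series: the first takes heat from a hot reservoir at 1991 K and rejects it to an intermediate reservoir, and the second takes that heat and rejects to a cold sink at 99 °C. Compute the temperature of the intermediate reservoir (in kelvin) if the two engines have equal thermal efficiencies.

T_m ≈ 861 K

T_C = 99 °C → 99 + 273.15 = 372.15 K.
Equal efficiencies require 1 − T_m/T_H = 1 − T_C/T_m, i.e. T_m/T_H = T_C/T_m, so T_m = √(T_H·T_C) = √(1991.00 × 372.15) = 861 K.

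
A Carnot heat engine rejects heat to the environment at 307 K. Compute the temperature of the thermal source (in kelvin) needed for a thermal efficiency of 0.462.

T_H ≈ 570.6 K

From η = 1 − T_C/T_H, solving for T_H gives T_H = T_C/(1 − η) = 307.00/(1 − 0.462) = 570.6 K.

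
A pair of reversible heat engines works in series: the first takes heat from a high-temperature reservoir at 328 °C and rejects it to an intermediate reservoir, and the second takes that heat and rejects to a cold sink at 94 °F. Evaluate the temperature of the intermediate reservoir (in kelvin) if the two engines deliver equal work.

T_m ≈ 454.4 K

T_H = 328 °C → 328 + 273.15 = 601.15 K.
T_C = 94 °F → (94 − 32) × 5/9 = 34.44 °C = 307.59 K.
For reversible stages Q_m = Q_H·(T_m/T_H). Setting W₁ = Q_H(1 − T_m/T_H) equal to W₂ = Q_m(1 − T_C/T_m) = Q_H·(T_m − T_C)/T_H gives T_H − T_m = T_m − T_C, so T_m = (T_H + T_C)/2 = (601.15 + 307.59)/2 = 454.4 K.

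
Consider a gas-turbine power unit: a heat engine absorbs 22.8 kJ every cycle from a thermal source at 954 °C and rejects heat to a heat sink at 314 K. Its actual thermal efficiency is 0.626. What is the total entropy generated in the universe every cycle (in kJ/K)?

T_H = 954 °C → 954 + 273.15 = 1227.15 K.
W = η·Q_H = 0.626 × 22.8 = 14.27 kJ, so Q_C = Q_H − W = 8.527 kJ.
The hot reservoir loses entropy Q_H/T_H = 22.8/1227.15 = 0.01858 kJ/K; the cold reservoir gains Q_C/T_C = 8.527/314.00 = 0.02716 kJ/K.
ΔS_univ = −Q_H/T_H + Q_C/T_C = 0.00858 kJ/K (> 0, since η = 0.626 < η_Carnot = 0.744).

ΔS_univ ≈ 0.00858 kJ/K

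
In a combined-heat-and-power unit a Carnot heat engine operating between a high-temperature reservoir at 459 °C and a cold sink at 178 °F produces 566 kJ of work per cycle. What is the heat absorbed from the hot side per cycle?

Q_H ≈ 1097 kJ

T_H = 459 °C → 459 + 273.15 = 732.15 K.
T_C = 178 °F → (178 − 32) × 5/9 = 81.11 °C = 354.26 K.
Since the cycle is reversible, η = 1 − T_C/T_H = 1 − 354.26/732.15 = 0.5161.
Q_H = W/η = 566/0.5161 = 1097 kJ.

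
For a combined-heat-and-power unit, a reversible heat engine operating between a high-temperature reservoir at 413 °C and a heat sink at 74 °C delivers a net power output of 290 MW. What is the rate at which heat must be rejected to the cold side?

T_H = 413 °C → 413 + 273.15 = 686.15 K.
T_C = 74 °C → 74 + 273.15 = 347.15 K.
Since the cycle is reversible, η = 1 − T_C/T_H = 1 − 347.15/686.15 = 0.4941.
Since Q_C/Q_H = T_C/T_H and Q_H = W/η, Q_C = W·T_C/(T_H − T_C) = 290 × 347.15/339.00 = 297.0 MW.

Q̇_C ≈ 297.0 MW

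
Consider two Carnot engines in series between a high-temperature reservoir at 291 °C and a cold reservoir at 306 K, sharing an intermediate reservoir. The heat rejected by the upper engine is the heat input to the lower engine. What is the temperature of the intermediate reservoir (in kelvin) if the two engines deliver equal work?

T_H = 291 °C → 291 + 273.15 = 564.15 K.
For reversible stages Q_m = Q_H·(T_m/T_H). Setting W₁ = Q_H(1 − T_m/T_H) equal to W₂ = Q_m(1 − T_C/T_m) = Q_H·(T_m − T_C)/T_H gives T_H − T_m = T_m − T_C, so T_m = (T_H + T_C)/2 = (564.15 + 306.00)/2 = 435 K.

T_m ≈ 435 K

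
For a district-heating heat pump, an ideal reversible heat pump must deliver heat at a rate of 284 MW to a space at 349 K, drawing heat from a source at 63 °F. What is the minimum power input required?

T_C = 63 °F → (63 − 32) × 5/9 = 17.22 °C = 290.37 K.
COP_HP = T_H/(T_H − T_C) = 349.00/58.63 = 5.9528.
W = Q_H/COP_HP = 284/5.9528 = 47.7 MW.

Ẇ_in ≈ 47.7 MW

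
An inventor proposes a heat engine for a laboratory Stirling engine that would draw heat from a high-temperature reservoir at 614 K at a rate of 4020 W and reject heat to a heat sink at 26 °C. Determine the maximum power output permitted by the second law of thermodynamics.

Ẇ_max ≈ 2060 W

T_C = 26 °C → 26 + 273.15 = 299.15 K.
By the Carnot theorem, η_max = 1 − T_C/T_H = 1 − 299.15/614.00 = 0.5128.
W_max = η_max · Q_H = 0.5128 × 4020 = 2060 W.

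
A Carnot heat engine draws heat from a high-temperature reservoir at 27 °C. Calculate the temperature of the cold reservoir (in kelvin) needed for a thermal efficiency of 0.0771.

T_C ≈ 277 K

T_H = 27 °C → 27 + 273.15 = 300.15 K.
From η = 1 − T_C/T_H, T_C = T_H·(1 − η) = 300.15 × (1 − 0.0771) = 277 K.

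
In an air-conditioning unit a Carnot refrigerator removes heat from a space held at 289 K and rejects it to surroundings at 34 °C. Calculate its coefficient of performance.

COP_R ≈ 15.9

T_H = 34 °C → 34 + 273.15 = 307.15 K.
Carnot COP: COP_R = T_C/(T_H − T_C) = 289.00/(307.15 − 289.00) = 15.9.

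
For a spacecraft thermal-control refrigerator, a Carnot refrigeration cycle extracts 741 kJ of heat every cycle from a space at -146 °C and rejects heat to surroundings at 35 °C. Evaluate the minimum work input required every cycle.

T_H = 35 °C → 35 + 273.15 = 308.15 K.
T_C = -146 °C → -146 + 273.15 = 127.15 K.
The reversible coefficient of performance is COP_R = T_C/(T_H − T_C) = 127.15/181.00 = 0.7025.
W = Q_C/COP_R = 741/0.7025 = 1050 kJ.

W_in ≈ 1050 kJ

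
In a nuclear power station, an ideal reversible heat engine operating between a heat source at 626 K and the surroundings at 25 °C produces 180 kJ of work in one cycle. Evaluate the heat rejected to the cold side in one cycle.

Q_C ≈ 164 kJ

T_C = 25 °C → 25 + 273.15 = 298.15 K.
Carnot efficiency: η = 1 − T_C/T_H = 1 − 298.15/626.00 = 0.5237.
Since Q_C/Q_H = T_C/T_H and Q_H = W/η, Q_C = W·T_C/(T_H − T_C) = 180 × 298.15/327.85 = 164 kJ.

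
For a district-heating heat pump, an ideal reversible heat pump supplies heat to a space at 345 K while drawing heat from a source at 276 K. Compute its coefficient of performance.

COP_HP ≈ 5.000

Reversible heating COP: COP_HP = T_H/(T_H − T_C) = 345.00/(345.00 − 276.00) = 5.000.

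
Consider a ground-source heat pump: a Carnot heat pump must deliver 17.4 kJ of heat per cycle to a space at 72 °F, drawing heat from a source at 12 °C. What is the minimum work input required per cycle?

W_in ≈ 0.602 kJ

T_H = 72 °F → (72 − 32) × 5/9 = 22.22 °C = 295.37 K.
T_C = 12 °C → 12 + 273.15 = 285.15 K.
For a reversible heat pump, COP_HP = T_H/(T_H − T_C) = 295.37/10.22 = 28.8951.
W = Q_H/COP_HP = 17.4/28.8951 = 0.602 kJ.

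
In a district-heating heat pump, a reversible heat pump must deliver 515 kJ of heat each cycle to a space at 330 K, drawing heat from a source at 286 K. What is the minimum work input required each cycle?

Reversible heating COP: COP_HP = T_H/(T_H − T_C) = 330.00/44.00 = 7.5000.
W = Q_H/COP_HP = 515/7.5000 = 68.7 kJ.

W_in ≈ 68.7 kJ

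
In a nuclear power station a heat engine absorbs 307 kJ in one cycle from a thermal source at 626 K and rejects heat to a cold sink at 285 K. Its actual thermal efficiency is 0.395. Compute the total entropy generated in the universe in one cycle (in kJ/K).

W = η·Q_H = 0.395 × 307 = 121.3 kJ, so Q_C = Q_H − W = 185.7 kJ.
Reservoir entropy changes: ΔS_H = −Q_H/T_H = −307/626.00 = -0.4904 kJ/K and ΔS_C = +Q_C/T_C = 185.7/285.00 = 0.6517 kJ/K.
ΔS_univ = −Q_H/T_H + Q_C/T_C = 0.161 kJ/K (> 0, since η = 0.395 < η_Carnot = 0.545).

ΔS_univ ≈ 0.161 kJ/K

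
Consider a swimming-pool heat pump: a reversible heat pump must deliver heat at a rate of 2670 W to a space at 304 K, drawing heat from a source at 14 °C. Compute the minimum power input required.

Ẇ_in ≈ 148 W

T_C = 14 °C → 14 + 273.15 = 287.15 K.
Reversible heating COP: COP_HP = T_H/(T_H − T_C) = 304.00/16.85 = 18.0415.
W = Q_H/COP_HP = 2670/18.0415 = 148 W.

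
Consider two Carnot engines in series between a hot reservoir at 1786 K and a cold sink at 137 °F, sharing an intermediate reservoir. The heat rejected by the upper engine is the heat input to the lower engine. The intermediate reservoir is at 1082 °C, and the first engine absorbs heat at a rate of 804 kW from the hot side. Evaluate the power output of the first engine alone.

T_C = 137 °F → (137 − 32) × 5/9 = 58.33 °C = 331.48 K.
T_m = 1082 °C → 1082 + 273.15 = 1355.15 K.
First-stage efficiency η₁ = 1 − T_m/T_H = 1 − 1355.15/1786.00 = 0.2412.
W₁ = η₁·Q_H = 0.2412 × 804 = 194 kW.

Ẇ₁ ≈ 194 kW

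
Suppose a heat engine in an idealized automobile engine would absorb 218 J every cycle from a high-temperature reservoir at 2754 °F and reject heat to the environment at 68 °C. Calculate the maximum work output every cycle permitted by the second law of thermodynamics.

W_max ≈ 176 J

T_H = 2754 °F → (2754 − 32) × 5/9 = 1512.22 °C = 1785.37 K.
T_C = 68 °C → 68 + 273.15 = 341.15 K.
No engine can exceed the Carnot limit: η_max = 1 − T_C/T_H = 1 − 341.15/1785.37 = 0.8089.
W_max = η_max · Q_H = 0.8089 × 218 = 176 J.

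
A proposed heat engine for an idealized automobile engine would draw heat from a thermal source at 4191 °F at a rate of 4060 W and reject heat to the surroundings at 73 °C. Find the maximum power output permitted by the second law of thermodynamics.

Ẇ_max ≈ 3520 W

T_H = 4191 °F → (4191 − 32) × 5/9 = 2310.56 °C = 2583.71 K.
T_C = 73 °C → 73 + 273.15 = 346.15 K.
By the Carnot theorem, η_max = 1 − T_C/T_H = 1 − 346.15/2583.71 = 0.8660.
W_max = η_max · Q_H = 0.8660 × 4060 = 3520 W.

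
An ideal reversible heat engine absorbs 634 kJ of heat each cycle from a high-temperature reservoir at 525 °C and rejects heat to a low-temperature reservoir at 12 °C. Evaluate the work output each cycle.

T_H = 525 °C → 525 + 273.15 = 798.15 K.
T_C = 12 °C → 12 + 273.15 = 285.15 K.
η_rev = 1 − T_C/T_H = 1 − 285.15/798.15 = 0.6427.
W = η·Q_H = 0.6427 × 634 = 407.5 kJ.

W ≈ 407.5 kJ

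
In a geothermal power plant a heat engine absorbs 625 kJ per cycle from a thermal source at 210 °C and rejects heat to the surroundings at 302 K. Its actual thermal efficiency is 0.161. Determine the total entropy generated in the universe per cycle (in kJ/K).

T_H = 210 °C → 210 + 273.15 = 483.15 K.
W = η·Q_H = 0.161 × 625 = 100.6 kJ, so Q_C = Q_H − W = 524.4 kJ.
The hot reservoir loses entropy Q_H/T_H = 625/483.15 = 1.294 kJ/K; the cold reservoir gains Q_C/T_C = 524.4/302.00 = 1.736 kJ/K.
ΔS_univ = −Q_H/T_H + Q_C/T_C = 0.443 kJ/K (> 0, since η = 0.161 < η_Carnot = 0.375).

ΔS_univ ≈ 0.443 kJ/K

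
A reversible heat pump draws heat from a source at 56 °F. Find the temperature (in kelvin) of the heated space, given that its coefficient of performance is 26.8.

T_C = 56 °F → (56 − 32) × 5/9 = 13.33 °C = 286.48 K.
COP_HP = T_H/(T_H − T_C) ⇒ T_H = T_C·COP_HP/(COP_HP − 1) = 286.48 × 26.8/(26.8 − 1) = 297.6 K.

T_H ≈ 297.6 K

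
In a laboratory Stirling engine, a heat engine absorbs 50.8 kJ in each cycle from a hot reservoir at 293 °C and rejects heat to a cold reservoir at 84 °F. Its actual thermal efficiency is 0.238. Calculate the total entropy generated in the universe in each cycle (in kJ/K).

T_H = 293 °C → 293 + 273.15 = 566.15 K.
T_C = 84 °F → (84 − 32) × 5/9 = 28.89 °C = 302.04 K.
W = η·Q_H = 0.238 × 50.8 = 12.09 kJ, so Q_C = Q_H − W = 38.71 kJ.
The hot reservoir loses entropy Q_H/T_H = 50.8/566.15 = 0.08973 kJ/K; the cold reservoir gains Q_C/T_C = 38.71/302.04 = 0.1282 kJ/K.
ΔS_univ = −Q_H/T_H + Q_C/T_C = 0.03843 kJ/K (> 0, since η = 0.238 < η_Carnot = 0.467).

ΔS_univ ≈ 0.03843 kJ/K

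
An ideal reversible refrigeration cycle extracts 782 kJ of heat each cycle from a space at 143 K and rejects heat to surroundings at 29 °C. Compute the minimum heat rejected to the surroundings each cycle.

T_H = 29 °C → 29 + 273.15 = 302.15 K.
For a reversible cycle Q_H/Q_C = T_H/T_C, so Q_H = Q_C·T_H/T_C = 782 × 302.15/143.00 = 1650 kJ.

Q_H ≈ 1650 kJ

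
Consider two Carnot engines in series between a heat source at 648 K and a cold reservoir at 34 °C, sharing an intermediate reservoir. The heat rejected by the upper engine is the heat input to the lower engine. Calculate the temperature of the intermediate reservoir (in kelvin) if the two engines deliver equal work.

T_m ≈ 478 K

T_C = 34 °C → 34 + 273.15 = 307.15 K.
For reversible stages Q_m = Q_H·(T_m/T_H). Setting W₁ = Q_H(1 − T_m/T_H) equal to W₂ = Q_m(1 − T_C/T_m) = Q_H·(T_m − T_C)/T_H gives T_H − T_m = T_m − T_C, so T_m = (T_H + T_C)/2 = (648.00 + 307.15)/2 = 478 K.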